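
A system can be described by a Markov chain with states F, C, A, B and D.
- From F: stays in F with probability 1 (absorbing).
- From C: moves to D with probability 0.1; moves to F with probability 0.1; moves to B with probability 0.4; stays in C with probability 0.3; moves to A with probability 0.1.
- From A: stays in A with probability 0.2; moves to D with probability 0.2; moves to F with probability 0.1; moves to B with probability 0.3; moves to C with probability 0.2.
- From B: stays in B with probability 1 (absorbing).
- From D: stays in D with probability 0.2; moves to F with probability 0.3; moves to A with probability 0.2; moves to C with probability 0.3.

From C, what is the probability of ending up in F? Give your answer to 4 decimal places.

Let h(s) be the probability of absorption at F starting from transient state s. Then h(F) = 1 and h(B) = 0. By first-step analysis:
h(C) = 0.1·1 + 0.3·h(C) + 0.1·h(A) + 0.4·0 + 0.1·h(D)
h(A) = 0.1·1 + 0.2·h(C) + 0.2·h(A) + 0.3·0 + 0.2·h(D)
h(D) = 0.3·1 + 0.3·h(C) + 0.2·h(A) + 0.2·h(D)
Solving: h(C) = 0.2703, h(A) = 0.3324, h(D) = 0.5595.
Starting from C, the probability is 0.2703.

0.2703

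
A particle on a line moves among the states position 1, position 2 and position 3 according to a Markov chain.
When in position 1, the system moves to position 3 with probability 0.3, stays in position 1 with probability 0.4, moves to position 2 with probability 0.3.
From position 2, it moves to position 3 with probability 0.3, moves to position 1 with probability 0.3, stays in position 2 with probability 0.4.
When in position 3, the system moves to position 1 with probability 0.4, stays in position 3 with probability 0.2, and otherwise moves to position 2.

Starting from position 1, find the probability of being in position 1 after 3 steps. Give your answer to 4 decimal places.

Propagate the distribution vector 3 steps from position 1.
After 0 steps: (1.0000, 0.0000, 0.0000)
After 1 step: (0.4000, 0.3000, 0.3000)
After 2 steps: (0.3700, 0.3600, 0.2700)
After 3 steps: (0.3640, 0.3630, 0.2730)
P(in position 1 after 3 steps) = 0.3640

0.3640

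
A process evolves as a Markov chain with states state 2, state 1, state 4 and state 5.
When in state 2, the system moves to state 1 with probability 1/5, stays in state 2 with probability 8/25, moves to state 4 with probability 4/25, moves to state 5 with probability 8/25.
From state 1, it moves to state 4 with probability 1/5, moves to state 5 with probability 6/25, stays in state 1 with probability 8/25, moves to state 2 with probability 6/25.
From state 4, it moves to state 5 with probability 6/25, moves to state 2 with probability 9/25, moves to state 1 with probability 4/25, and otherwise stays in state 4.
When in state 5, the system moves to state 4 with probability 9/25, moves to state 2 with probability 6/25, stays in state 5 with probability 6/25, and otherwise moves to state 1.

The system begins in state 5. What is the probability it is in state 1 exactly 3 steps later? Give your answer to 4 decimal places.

Propagate the distribution vector 3 steps from state 5.
After 0 steps: (0.0000, 0.0000, 0.0000, 1.0000)
After 1 step: (0.2400, 0.1600, 0.3600, 0.2400)
After 2 steps: (0.3024, 0.1952, 0.2432, 0.2592)
After 3 steps: (0.2934, 0.2033, 0.2391, 0.2642)
P(in state 1 after 3 steps) = 0.2033

0.2033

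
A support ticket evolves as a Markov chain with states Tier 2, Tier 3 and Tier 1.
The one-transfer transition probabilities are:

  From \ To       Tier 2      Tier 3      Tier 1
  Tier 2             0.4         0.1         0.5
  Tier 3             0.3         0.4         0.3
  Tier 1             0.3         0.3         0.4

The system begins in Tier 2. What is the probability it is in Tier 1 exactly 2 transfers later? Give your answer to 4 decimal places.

0.4300

Sum over the intermediate state after 1 transfer:
P = P(Tier 2→Tier 2)·P(Tier 2→Tier 1) + P(Tier 2→Tier 3)·P(Tier 3→Tier 1) + P(Tier 2→Tier 1)·P(Tier 1→Tier 1)
  = 0.4×0.5 + 0.1×0.3 + 0.5×0.4
  = 0.2000 + 0.0300 + 0.2000 = 0.4300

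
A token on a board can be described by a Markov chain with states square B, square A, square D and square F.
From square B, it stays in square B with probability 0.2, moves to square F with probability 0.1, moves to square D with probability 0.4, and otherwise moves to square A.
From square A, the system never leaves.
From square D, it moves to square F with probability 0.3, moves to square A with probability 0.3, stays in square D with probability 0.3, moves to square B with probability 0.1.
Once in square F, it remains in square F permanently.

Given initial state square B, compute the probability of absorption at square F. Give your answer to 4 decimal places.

0.3654

Let h(s) be the probability of absorption at square F starting from transient state s. Then h(square F) = 1 and h(square A) = 0. By first-step analysis:
h(square B) = 0.2·h(square B) + 0.3·0 + 0.4·h(square D) + 0.1·1
h(square D) = 0.1·h(square B) + 0.3·0 + 0.3·h(square D) + 0.3·1
Solving: h(square B) = 0.3654, h(square D) = 0.4808.
Starting from square B, the probability is 0.3654.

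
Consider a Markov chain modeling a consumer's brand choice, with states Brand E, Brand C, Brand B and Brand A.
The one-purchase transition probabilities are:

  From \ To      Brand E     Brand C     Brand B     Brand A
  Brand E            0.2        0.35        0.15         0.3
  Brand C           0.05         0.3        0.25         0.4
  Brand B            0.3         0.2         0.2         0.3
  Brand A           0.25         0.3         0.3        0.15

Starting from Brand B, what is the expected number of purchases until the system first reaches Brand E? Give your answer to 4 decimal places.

Let t(s) be the expected number of purchases to first reach Brand E from state s, with t(Brand E) = 0. Conditioning on the first purchase:
t(Brand C) = 1 + 0.3·t(Brand C) + 0.25·t(Brand B) + 0.4·t(Brand A)
t(Brand B) = 1 + 0.2·t(Brand C) + 0.2·t(Brand B) + 0.3·t(Brand A)
t(Brand A) = 1 + 0.3·t(Brand C) + 0.3·t(Brand B) + 0.15·t(Brand A)
Solving: t(Brand C) = 5.7785, t(Brand B) = 4.4956, t(Brand A) = 4.8026.
Expected purchases from Brand B to Brand E: 4.4956.

4.4956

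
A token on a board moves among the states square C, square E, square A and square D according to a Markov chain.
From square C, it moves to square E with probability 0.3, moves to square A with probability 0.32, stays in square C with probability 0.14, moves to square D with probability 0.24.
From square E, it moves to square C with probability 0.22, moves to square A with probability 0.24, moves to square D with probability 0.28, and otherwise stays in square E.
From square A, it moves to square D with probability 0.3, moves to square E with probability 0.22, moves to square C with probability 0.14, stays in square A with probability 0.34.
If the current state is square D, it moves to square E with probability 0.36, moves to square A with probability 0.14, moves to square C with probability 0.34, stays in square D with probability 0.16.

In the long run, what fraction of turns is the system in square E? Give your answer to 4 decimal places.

0.2829

Let the stationary distribution be π with π = πP and π_1 + π_2 + π_3 + π_4 = 1.
π_1 = 0.14·π_1 + 0.22·π_2 + 0.14·π_3 + 0.34·π_4
π_2 = 0.3·π_1 + 0.26·π_2 + 0.22·π_3 + 0.36·π_4
π_3 = 0.32·π_1 + 0.24·π_2 + 0.34·π_3 + 0.14·π_4
Solving with the normalization constraint gives π = (0.2120, 0.2829, 0.2581, 0.2470).
So the stationary probability of square E is 0.2829.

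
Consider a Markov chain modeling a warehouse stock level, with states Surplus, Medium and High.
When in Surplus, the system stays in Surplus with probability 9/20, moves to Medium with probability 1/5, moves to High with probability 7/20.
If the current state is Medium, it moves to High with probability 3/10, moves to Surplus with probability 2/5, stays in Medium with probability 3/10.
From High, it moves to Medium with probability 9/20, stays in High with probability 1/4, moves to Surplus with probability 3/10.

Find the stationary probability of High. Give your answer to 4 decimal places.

Let the stationary distribution be π with π = πP and π_1 + π_2 + π_3 = 1.
π_1 = 0.45·π_1 + 0.4·π_2 + 0.3·π_3
π_2 = 0.2·π_1 + 0.3·π_2 + 0.45·π_3
Solving with the normalization constraint gives π = (0.3890, 0.3067, 0.3042).
So the stationary probability of High is 0.3042.

0.3042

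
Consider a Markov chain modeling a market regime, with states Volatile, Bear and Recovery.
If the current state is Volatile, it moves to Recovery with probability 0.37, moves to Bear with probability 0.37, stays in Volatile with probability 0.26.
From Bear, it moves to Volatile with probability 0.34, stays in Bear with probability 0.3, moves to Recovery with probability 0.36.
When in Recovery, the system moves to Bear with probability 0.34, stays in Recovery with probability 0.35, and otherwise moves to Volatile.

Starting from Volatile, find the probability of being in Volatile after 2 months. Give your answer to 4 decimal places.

Sum over the intermediate state after 1 month:
P = P(Volatile→Volatile)·P(Volatile→Volatile) + P(Volatile→Bear)·P(Bear→Volatile) + P(Volatile→Recovery)·P(Recovery→Volatile)
  = 0.26×0.26 + 0.37×0.34 + 0.37×0.31
  = 0.0676 + 0.1258 + 0.1147 = 0.3081

0.3081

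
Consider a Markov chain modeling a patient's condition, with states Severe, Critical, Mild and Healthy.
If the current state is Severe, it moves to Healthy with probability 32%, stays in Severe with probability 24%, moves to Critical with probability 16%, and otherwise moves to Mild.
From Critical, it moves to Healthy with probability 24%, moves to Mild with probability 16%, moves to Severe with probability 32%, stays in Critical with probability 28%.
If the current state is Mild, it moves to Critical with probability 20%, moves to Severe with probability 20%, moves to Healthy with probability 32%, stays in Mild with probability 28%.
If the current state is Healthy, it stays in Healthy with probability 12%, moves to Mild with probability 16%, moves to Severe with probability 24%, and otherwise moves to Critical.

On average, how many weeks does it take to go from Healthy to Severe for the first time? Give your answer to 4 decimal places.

3.8265

Let t(s) be the expected number of weeks to first reach Severe from state s, with t(Severe) = 0. Conditioning on the first week:
t(Critical) = 1 + 0.28·t(Critical) + 0.16·t(Mild) + 0.24·t(Healthy)
t(Mild) = 1 + 0.2·t(Critical) + 0.28·t(Mild) + 0.32·t(Healthy)
t(Healthy) = 1 + 0.48·t(Critical) + 0.16·t(Mild) + 0.12·t(Healthy)
Solving: t(Critical) = 3.5714, t(Mild) = 4.0816, t(Healthy) = 3.8265.
Expected weeks from Healthy to Severe: 3.8265.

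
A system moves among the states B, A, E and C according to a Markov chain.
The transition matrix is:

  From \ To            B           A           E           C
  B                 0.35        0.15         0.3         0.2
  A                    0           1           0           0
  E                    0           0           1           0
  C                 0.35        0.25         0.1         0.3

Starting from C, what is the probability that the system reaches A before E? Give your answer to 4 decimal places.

0.5584

Let h(s) be the probability of absorption at A starting from transient state s. Then h(A) = 1 and h(E) = 0. By first-step analysis:
h(B) = 0.35·h(B) + 0.15·1 + 0.3·0 + 0.2·h(C)
h(C) = 0.35·h(B) + 0.25·1 + 0.1·0 + 0.3·h(C)
Solving: h(B) = 0.4026, h(C) = 0.5584.
Starting from C, the probability is 0.5584.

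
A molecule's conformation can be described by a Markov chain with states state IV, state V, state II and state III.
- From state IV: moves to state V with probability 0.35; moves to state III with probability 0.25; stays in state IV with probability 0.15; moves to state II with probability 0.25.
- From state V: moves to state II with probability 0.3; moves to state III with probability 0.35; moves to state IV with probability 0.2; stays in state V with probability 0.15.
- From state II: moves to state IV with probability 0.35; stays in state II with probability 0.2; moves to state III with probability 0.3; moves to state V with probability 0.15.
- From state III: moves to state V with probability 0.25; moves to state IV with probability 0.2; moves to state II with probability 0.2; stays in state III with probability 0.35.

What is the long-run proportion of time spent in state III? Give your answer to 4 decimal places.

Let the stationary distribution be π with π = πP and π_1 + π_2 + π_3 + π_4 = 1.
π_1 = 0.15·π_1 + 0.2·π_2 + 0.35·π_3 + 0.2·π_4
π_2 = 0.35·π_1 + 0.15·π_2 + 0.15·π_3 + 0.25·π_4
π_3 = 0.25·π_1 + 0.3·π_2 + 0.2·π_3 + 0.2·π_4
Solving with the normalization constraint gives π = (0.2239, 0.2264, 0.2338, 0.3159).
So the stationary probability of state III is 0.3159.

0.3159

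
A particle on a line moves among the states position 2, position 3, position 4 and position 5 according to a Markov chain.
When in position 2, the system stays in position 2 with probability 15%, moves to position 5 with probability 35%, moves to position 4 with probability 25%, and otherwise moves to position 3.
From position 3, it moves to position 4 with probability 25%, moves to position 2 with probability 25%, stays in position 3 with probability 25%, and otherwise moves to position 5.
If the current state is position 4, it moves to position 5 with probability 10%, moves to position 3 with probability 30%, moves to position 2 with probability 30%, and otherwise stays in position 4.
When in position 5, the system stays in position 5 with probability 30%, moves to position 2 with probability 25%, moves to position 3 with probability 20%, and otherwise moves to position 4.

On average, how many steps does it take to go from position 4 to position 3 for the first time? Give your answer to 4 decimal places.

3.7450

Let t(s) be the expected number of steps to first reach position 3 from state s, with t(position 3) = 0. Conditioning on the first step:
t(position 2) = 1 + 0.15·t(position 2) + 0.25·t(position 4) + 0.35·t(position 5)
t(position 4) = 1 + 0.3·t(position 2) + 0.3·t(position 4) + 0.1·t(position 5)
t(position 5) = 1 + 0.25·t(position 2) + 0.25·t(position 4) + 0.3·t(position 5)
Solving: t(position 2) = 4.0060, t(position 4) = 3.7450, t(position 5) = 4.1968.
Expected steps from position 4 to position 3: 3.7450.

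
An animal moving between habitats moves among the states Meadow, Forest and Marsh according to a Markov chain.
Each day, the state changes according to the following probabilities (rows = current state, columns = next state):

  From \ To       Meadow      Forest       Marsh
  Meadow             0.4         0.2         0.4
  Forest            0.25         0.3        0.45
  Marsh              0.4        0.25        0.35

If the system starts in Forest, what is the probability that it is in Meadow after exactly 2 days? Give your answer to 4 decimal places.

0.3550

Sum over the intermediate state after 1 day:
P = P(Forest→Meadow)·P(Meadow→Meadow) + P(Forest→Forest)·P(Forest→Meadow) + P(Forest→Marsh)·P(Marsh→Meadow)
  = 0.25×0.4 + 0.3×0.25 + 0.45×0.4
  = 0.1000 + 0.0750 + 0.1800 = 0.3550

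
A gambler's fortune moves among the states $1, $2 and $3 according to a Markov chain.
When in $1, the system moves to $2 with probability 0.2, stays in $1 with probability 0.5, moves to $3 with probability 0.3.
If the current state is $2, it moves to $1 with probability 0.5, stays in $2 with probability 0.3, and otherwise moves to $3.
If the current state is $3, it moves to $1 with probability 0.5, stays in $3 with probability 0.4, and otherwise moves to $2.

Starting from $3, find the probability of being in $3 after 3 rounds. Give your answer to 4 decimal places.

Propagate the distribution vector 3 rounds from $3.
After 0 rounds: (0.0000, 0.0000, 1.0000)
After 1 round: (0.5000, 0.1000, 0.4000)
After 2 rounds: (0.5000, 0.1700, 0.3300)
After 3 rounds: (0.5000, 0.1840, 0.3160)
P(in $3 after 3 rounds) = 0.3160

0.3160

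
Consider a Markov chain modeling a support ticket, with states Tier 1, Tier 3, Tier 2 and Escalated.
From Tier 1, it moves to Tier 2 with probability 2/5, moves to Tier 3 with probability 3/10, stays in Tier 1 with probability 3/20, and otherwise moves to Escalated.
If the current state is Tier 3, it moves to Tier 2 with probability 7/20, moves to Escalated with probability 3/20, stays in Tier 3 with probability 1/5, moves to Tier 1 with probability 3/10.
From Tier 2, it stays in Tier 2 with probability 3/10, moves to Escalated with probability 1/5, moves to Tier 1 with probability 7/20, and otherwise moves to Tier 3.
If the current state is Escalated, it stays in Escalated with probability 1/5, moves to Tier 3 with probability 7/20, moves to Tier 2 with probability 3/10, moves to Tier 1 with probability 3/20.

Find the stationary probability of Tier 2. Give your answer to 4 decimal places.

0.3370

Let the stationary distribution be π with π = πP and π_1 + π_2 + π_3 + π_4 = 1.
π_1 = 0.15·π_1 + 0.3·π_2 + 0.35·π_3 + 0.15·π_4
π_2 = 0.3·π_1 + 0.2·π_2 + 0.15·π_3 + 0.35·π_4
π_3 = 0.4·π_1 + 0.35·π_2 + 0.3·π_3 + 0.3·π_4
Solving with the normalization constraint gives π = (0.2526, 0.2348, 0.3370, 0.1756).
So the stationary probability of Tier 2 is 0.3370.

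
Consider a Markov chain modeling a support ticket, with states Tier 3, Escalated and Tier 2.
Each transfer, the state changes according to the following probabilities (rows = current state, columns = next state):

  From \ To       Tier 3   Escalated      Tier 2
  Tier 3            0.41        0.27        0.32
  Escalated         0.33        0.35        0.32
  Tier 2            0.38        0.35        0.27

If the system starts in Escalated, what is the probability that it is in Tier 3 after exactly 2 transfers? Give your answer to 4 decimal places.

Sum over the intermediate state after 1 transfer:
P = P(Escalated→Tier 3)·P(Tier 3→Tier 3) + P(Escalated→Escalated)·P(Escalated→Tier 3) + P(Escalated→Tier 2)·P(Tier 2→Tier 3)
  = 0.33×0.41 + 0.35×0.33 + 0.32×0.38
  = 0.1353 + 0.1155 + 0.1216 = 0.3724

0.3724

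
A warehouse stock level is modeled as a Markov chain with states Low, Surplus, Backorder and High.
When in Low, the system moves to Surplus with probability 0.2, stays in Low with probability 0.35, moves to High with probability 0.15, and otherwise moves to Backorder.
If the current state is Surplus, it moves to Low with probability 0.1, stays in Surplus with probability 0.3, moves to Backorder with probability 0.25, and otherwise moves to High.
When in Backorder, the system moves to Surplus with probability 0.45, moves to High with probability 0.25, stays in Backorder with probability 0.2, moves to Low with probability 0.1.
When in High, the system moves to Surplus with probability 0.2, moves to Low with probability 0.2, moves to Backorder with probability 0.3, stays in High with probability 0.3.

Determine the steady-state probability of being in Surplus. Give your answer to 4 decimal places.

0.2943

Let the stationary distribution be π with π = πP and π_1 + π_2 + π_3 + π_4 = 1.
π_1 = 0.35·π_1 + 0.1·π_2 + 0.1·π_3 + 0.2·π_4
π_2 = 0.2·π_1 + 0.3·π_2 + 0.45·π_3 + 0.2·π_4
π_3 = 0.3·π_1 + 0.25·π_2 + 0.2·π_3 + 0.3·π_4
Solving with the normalization constraint gives π = (0.1702, 0.2943, 0.2594, 0.2762).
So the stationary probability of Surplus is 0.2943.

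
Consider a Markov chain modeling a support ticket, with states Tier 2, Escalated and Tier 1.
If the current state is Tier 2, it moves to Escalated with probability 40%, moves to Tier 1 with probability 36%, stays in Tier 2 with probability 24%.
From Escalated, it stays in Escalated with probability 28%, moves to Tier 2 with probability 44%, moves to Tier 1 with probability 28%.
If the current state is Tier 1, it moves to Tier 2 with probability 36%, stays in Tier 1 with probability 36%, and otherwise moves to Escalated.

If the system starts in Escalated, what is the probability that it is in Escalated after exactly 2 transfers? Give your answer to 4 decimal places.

0.3328

Sum over the intermediate state after 1 transfer:
P = P(Escalated→Tier 2)·P(Tier 2→Escalated) + P(Escalated→Escalated)·P(Escalated→Escalated) + P(Escalated→Tier 1)·P(Tier 1→Escalated)
  = 0.44×0.4 + 0.28×0.28 + 0.28×0.28
  = 0.1760 + 0.0784 + 0.0784 = 0.3328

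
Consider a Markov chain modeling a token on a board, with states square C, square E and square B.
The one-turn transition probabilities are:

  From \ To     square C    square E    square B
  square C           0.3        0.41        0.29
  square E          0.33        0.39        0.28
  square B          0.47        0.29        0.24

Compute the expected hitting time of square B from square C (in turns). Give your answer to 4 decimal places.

Let t(s) be the expected number of turns to first reach square B from state s, with t(square B) = 0. Conditioning on the first turn:
t(square C) = 1 + 0.3·t(square C) + 0.41·t(square E)
t(square E) = 1 + 0.33·t(square C) + 0.39·t(square E)
Solving: t(square C) = 3.4967, t(square E) = 3.5310.
Expected turns from square C to square B: 3.4967.

3.4967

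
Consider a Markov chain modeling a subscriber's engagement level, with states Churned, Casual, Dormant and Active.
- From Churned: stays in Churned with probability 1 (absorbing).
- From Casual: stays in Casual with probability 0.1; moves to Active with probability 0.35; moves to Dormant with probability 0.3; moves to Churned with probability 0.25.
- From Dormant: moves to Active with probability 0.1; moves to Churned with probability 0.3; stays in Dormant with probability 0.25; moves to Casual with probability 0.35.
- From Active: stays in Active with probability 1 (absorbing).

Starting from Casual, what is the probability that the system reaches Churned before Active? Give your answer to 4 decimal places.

0.4868

Let h(s) be the probability of absorption at Churned starting from transient state s. Then h(Churned) = 1 and h(Active) = 0. By first-step analysis:
h(Casual) = 0.25·1 + 0.1·h(Casual) + 0.3·h(Dormant) + 0.35·0
h(Dormant) = 0.3·1 + 0.35·h(Casual) + 0.25·h(Dormant) + 0.1·0
Solving: h(Casual) = 0.4868, h(Dormant) = 0.6272.
Starting from Casual, the probability is 0.4868.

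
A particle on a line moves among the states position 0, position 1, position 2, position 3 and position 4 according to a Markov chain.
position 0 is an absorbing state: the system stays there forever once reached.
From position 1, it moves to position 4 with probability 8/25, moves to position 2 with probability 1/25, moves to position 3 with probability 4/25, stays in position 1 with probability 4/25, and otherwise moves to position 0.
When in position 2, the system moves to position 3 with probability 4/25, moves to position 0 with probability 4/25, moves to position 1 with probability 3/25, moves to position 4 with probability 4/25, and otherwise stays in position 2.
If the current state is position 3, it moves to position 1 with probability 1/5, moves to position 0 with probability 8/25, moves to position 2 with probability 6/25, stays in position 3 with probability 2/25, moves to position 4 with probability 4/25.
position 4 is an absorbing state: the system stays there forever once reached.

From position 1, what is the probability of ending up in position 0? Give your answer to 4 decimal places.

0.5204

Let h(s) be the probability of absorption at position 0 starting from transient state s. Then h(position 0) = 1 and h(position 4) = 0. By first-step analysis:
h(position 1) = 0.32·1 + 0.16·h(position 1) + 0.04·h(position 2) + 0.16·h(position 3) + 0.32·0
h(position 2) = 0.16·1 + 0.12·h(position 1) + 0.4·h(position 2) + 0.16·h(position 3) + 0.16·0
h(position 3) = 0.32·1 + 0.2·h(position 1) + 0.24·h(position 2) + 0.08·h(position 3) + 0.16·0
Solving: h(position 1) = 0.5204, h(position 2) = 0.5306, h(position 3) = 0.5994.
Starting from position 1, the probability is 0.5204.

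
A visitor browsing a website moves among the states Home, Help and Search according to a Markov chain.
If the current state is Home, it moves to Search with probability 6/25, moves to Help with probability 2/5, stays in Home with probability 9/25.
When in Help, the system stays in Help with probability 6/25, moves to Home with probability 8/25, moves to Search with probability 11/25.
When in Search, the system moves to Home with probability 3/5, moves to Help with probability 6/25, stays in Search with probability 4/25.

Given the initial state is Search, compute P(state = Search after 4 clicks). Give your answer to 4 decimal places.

0.2776

Propagate the distribution vector 4 clicks from Search.
After 0 clicks: (0.0000, 0.0000, 1.0000)
After 1 click: (0.6000, 0.2400, 0.1600)
After 2 clicks: (0.3888, 0.3360, 0.2752)
After 3 clicks: (0.4126, 0.3022, 0.2852)
After 4 clicks: (0.4164, 0.3060, 0.2776)
P(in Search after 4 clicks) = 0.2776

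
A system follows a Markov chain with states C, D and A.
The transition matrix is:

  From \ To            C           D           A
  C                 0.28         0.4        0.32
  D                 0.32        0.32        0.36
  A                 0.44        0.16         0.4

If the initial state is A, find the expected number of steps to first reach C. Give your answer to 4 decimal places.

2.3973

Let t(s) be the expected number of steps to first reach C from state s, with t(C) = 0. Conditioning on the first step:
t(D) = 1 + 0.32·t(D) + 0.36·t(A)
t(A) = 1 + 0.16·t(D) + 0.4·t(A)
Solving: t(D) = 2.7397, t(A) = 2.3973.
Expected steps from A to C: 2.3973.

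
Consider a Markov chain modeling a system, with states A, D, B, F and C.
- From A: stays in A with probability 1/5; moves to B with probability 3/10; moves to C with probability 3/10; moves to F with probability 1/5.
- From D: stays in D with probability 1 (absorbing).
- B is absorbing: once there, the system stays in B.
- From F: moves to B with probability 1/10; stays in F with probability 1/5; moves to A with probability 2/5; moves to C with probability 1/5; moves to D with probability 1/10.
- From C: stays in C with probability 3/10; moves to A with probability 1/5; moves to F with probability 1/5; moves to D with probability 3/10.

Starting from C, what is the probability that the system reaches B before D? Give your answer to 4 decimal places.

Let h(s) be the probability of absorption at B starting from transient state s. Then h(B) = 1 and h(D) = 0. By first-step analysis:
h(A) = 0.2·h(A) + 0.3·1 + 0.2·h(F) + 0.3·h(C)
h(F) = 0.4·h(A) + 0.1·0 + 0.1·1 + 0.2·h(F) + 0.2·h(C)
h(C) = 0.2·h(A) + 0.3·0 + 0.2·h(F) + 0.3·h(C)
Solving: h(A) = 0.6286, h(F) = 0.5214, h(C) = 0.3286.
Starting from C, the probability is 0.3286.

0.3286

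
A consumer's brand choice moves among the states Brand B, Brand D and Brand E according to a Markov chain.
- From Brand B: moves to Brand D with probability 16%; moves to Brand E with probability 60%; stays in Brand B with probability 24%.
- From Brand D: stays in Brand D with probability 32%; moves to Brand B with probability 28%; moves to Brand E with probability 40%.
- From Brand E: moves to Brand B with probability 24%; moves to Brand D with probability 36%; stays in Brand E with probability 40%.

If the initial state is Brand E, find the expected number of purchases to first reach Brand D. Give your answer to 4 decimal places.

3.2051

Let t(s) be the expected number of purchases to first reach Brand D from state s, with t(Brand D) = 0. Conditioning on the first purchase:
t(Brand B) = 1 + 0.24·t(Brand B) + 0.6·t(Brand E)
t(Brand E) = 1 + 0.24·t(Brand B) + 0.4·t(Brand E)
Solving: t(Brand B) = 3.8462, t(Brand E) = 3.2051.
Expected purchases from Brand E to Brand D: 3.2051.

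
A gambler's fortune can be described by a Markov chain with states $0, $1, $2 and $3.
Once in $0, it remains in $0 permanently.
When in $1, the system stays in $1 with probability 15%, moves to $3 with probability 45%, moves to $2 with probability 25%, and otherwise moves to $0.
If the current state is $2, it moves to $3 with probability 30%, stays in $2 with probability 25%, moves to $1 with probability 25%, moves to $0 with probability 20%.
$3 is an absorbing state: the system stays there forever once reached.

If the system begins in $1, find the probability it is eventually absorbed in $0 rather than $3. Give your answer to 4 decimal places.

Let h(s) be the probability of absorption at $0 starting from transient state s. Then h($0) = 1 and h($3) = 0. By first-step analysis:
h($1) = 0.15·1 + 0.15·h($1) + 0.25·h($2) + 0.45·0
h($2) = 0.2·1 + 0.25·h($1) + 0.25·h($2) + 0.3·0
Solving: h($1) = 0.2826, h($2) = 0.3609.
Starting from $1, the probability is 0.2826.

0.2826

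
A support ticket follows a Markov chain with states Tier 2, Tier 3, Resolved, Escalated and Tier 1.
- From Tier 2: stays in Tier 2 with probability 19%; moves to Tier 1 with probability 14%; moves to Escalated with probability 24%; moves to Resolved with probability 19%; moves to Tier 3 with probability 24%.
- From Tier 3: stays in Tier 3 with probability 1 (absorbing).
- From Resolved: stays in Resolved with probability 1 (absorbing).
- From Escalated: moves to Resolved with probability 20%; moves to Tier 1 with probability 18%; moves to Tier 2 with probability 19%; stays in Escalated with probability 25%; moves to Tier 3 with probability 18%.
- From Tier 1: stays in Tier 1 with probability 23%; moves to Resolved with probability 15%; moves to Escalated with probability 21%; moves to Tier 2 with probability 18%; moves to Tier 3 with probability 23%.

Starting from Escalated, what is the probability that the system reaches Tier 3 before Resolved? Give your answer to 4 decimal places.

Let h(s) be the probability of absorption at Tier 3 starting from transient state s. Then h(Tier 3) = 1 and h(Resolved) = 0. By first-step analysis:
h(Tier 2) = 0.19·h(Tier 2) + 0.24·1 + 0.19·0 + 0.24·h(Escalated) + 0.14·h(Tier 1)
h(Escalated) = 0.19·h(Tier 2) + 0.18·1 + 0.2·0 + 0.25·h(Escalated) + 0.18·h(Tier 1)
h(Tier 1) = 0.18·h(Tier 2) + 0.23·1 + 0.15·0 + 0.21·h(Escalated) + 0.23·h(Tier 1)
Solving: h(Tier 2) = 0.5467, h(Escalated) = 0.5145, h(Tier 1) = 0.5668.
Starting from Escalated, the probability is 0.5145.

0.5145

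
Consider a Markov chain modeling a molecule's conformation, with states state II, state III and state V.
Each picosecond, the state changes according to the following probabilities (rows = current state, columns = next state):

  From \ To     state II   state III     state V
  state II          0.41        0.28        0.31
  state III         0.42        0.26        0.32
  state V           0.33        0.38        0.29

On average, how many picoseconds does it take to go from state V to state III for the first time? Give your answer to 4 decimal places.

2.9059

Let t(s) be the expected number of picoseconds to first reach state III from state s, with t(state III) = 0. Conditioning on the first picosecond:
t(state II) = 1 + 0.41·t(state II) + 0.31·t(state V)
t(state V) = 1 + 0.33·t(state II) + 0.29·t(state V)
Solving: t(state II) = 3.2217, t(state V) = 2.9059.
Expected picoseconds from state V to state III: 2.9059.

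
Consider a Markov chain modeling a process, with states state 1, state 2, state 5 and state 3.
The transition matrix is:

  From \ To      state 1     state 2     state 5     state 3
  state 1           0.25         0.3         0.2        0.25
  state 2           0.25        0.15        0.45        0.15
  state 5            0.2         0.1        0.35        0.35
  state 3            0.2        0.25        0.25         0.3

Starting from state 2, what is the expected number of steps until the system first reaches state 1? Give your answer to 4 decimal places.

4.5694

Let t(s) be the expected number of steps to first reach state 1 from state s, with t(state 1) = 0. Conditioning on the first step:
t(state 2) = 1 + 0.15·t(state 2) + 0.45·t(state 5) + 0.15·t(state 3)
t(state 5) = 1 + 0.1·t(state 2) + 0.35·t(state 5) + 0.35·t(state 3)
t(state 3) = 1 + 0.25·t(state 2) + 0.25·t(state 5) + 0.3·t(state 3)
Solving: t(state 2) = 4.5694, t(state 5) = 4.8155, t(state 3) = 4.7803.
Expected steps from state 2 to state 1: 4.5694.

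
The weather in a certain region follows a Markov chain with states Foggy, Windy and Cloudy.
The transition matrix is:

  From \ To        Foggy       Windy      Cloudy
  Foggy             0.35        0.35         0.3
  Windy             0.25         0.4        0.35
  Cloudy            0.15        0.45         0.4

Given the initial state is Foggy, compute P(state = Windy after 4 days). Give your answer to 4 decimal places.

Propagate the distribution vector 4 days from Foggy.
After 0 days: (1.0000, 0.0000, 0.0000)
After 1 day: (0.3500, 0.3500, 0.3000)
After 2 days: (0.2550, 0.3975, 0.3475)
After 3 days: (0.2408, 0.4046, 0.3546)
After 4 days: (0.2386, 0.4057, 0.3557)
P(in Windy after 4 days) = 0.4057

0.4057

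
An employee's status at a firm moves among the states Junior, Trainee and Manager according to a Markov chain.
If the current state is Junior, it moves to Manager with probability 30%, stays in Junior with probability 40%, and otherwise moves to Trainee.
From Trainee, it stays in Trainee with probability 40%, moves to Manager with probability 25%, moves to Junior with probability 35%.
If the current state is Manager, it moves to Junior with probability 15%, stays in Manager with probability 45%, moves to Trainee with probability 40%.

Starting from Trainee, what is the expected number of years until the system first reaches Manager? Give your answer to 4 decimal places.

3.7255

Let t(s) be the expected number of years to first reach Manager from state s, with t(Manager) = 0. Conditioning on the first year:
t(Junior) = 1 + 0.4·t(Junior) + 0.3·t(Trainee)
t(Trainee) = 1 + 0.35·t(Junior) + 0.4·t(Trainee)
Solving: t(Junior) = 3.5294, t(Trainee) = 3.7255.
Expected years from Trainee to Manager: 3.7255.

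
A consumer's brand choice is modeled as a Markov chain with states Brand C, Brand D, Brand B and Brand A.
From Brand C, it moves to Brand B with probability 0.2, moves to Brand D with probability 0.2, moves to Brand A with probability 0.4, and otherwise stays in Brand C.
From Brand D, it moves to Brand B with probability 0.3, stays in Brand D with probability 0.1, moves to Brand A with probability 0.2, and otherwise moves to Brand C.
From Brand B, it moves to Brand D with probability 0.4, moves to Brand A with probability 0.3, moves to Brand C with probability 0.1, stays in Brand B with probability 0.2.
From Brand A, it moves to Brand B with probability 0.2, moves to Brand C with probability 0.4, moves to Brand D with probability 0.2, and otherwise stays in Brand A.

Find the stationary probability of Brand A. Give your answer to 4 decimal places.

0.2778

Let the stationary distribution be π with π = πP and π_1 + π_2 + π_3 + π_4 = 1.
π_1 = 0.2·π_1 + 0.4·π_2 + 0.1·π_3 + 0.4·π_4
π_2 = 0.2·π_1 + 0.1·π_2 + 0.4·π_3 + 0.2·π_4
π_3 = 0.2·π_1 + 0.3·π_2 + 0.2·π_3 + 0.2·π_4
Solving with the normalization constraint gives π = (0.2778, 0.2222, 0.2222, 0.2778).
So the stationary probability of Brand A is 0.2778.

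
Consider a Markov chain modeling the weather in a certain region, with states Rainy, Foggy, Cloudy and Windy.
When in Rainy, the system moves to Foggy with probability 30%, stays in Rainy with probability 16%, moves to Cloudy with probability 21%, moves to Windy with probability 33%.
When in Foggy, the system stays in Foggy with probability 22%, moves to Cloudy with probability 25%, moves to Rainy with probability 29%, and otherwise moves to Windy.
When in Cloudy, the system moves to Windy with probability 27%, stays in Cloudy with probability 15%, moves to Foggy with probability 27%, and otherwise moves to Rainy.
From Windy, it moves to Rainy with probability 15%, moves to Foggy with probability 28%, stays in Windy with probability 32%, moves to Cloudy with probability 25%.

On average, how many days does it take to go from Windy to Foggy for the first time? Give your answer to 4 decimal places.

3.5519

Let t(s) be the expected number of days to first reach Foggy from state s, with t(Foggy) = 0. Conditioning on the first day:
t(Rainy) = 1 + 0.16·t(Rainy) + 0.21·t(Cloudy) + 0.33·t(Windy)
t(Cloudy) = 1 + 0.31·t(Rainy) + 0.15·t(Cloudy) + 0.27·t(Windy)
t(Windy) = 1 + 0.15·t(Rainy) + 0.25·t(Cloudy) + 0.32·t(Windy)
Solving: t(Rainy) = 3.4793, t(Cloudy) = 3.5736, t(Windy) = 3.5519.
Expected days from Windy to Foggy: 3.5519.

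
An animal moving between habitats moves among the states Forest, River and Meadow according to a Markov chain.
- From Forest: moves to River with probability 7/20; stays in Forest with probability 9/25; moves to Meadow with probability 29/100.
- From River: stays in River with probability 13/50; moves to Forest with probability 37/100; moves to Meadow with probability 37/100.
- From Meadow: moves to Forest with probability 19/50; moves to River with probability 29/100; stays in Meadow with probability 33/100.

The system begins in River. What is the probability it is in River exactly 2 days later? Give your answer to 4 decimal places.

0.3044

Sum over the intermediate state after 1 day:
P = P(River→Forest)·P(Forest→River) + P(River→River)·P(River→River) + P(River→Meadow)·P(Meadow→River)
  = 0.37×0.35 + 0.26×0.26 + 0.37×0.29
  = 0.1295 + 0.0676 + 0.1073 = 0.3044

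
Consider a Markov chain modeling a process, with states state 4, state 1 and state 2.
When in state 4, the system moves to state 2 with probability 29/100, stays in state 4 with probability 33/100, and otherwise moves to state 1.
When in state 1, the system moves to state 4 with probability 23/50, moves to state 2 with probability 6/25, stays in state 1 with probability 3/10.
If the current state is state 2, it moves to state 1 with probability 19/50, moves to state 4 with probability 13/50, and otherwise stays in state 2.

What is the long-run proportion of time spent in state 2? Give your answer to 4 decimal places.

Let the stationary distribution be π with π = πP and π_1 + π_2 + π_3 = 1.
π_1 = 0.33·π_1 + 0.46·π_2 + 0.26·π_3
π_2 = 0.38·π_1 + 0.3·π_2 + 0.38·π_3
Solving with the normalization constraint gives π = (0.3552, 0.3519, 0.2929).
So the stationary probability of state 2 is 0.2929.

0.2929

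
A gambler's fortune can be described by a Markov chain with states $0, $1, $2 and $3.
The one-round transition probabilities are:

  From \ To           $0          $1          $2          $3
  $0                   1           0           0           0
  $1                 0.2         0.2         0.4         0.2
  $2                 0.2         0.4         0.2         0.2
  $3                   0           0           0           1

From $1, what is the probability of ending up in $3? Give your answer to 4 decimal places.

Let h(s) be the probability of absorption at $3 starting from transient state s. Then h($3) = 1 and h($0) = 0. By first-step analysis:
h($1) = 0.2·0 + 0.2·h($1) + 0.4·h($2) + 0.2·1
h($2) = 0.2·0 + 0.4·h($1) + 0.2·h($2) + 0.2·1
Solving: h($1) = 0.5000, h($2) = 0.5000.
Starting from $1, the probability is 0.5000.

0.5000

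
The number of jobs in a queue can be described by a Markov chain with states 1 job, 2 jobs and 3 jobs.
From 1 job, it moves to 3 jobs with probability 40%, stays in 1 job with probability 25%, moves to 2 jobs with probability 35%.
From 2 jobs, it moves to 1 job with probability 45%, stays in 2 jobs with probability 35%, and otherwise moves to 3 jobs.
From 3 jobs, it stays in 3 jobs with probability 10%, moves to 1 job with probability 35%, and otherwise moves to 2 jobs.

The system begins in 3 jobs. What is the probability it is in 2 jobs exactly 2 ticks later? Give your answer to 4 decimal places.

0.3700

Sum over the intermediate state after 1 tick:
P = P(3 jobs→1 job)·P(1 job→2 jobs) + P(3 jobs→2 jobs)·P(2 jobs→2 jobs) + P(3 jobs→3 jobs)·P(3 jobs→2 jobs)
  = 0.35×0.35 + 0.55×0.35 + 0.1×0.55
  = 0.1225 + 0.1925 + 0.0550 = 0.3700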